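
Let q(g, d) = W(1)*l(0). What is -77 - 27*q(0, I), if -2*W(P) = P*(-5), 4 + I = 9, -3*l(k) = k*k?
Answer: -77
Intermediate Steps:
l(k) = -k**2/3 (l(k) = -k*k/3 = -k**2/3)
I = 5 (I = -4 + 9 = 5)
W(P) = 5*P/2 (W(P) = -P*(-5)/2 = -(-5)*P/2 = 5*P/2)
q(g, d) = 0 (q(g, d) = ((5/2)*1)*(-1/3*0**2) = 5*(-1/3*0)/2 = (5/2)*0 = 0)
-77 - 27*q(0, I) = -77 - 27*0 = -77 + 0 = -77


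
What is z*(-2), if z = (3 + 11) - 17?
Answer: 6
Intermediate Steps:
z = -3 (z = 14 - 17 = -3)
z*(-2) = -3*(-2) = 6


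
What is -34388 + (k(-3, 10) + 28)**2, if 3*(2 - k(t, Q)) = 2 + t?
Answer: -301211/9 ≈ -33468.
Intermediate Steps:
k(t, Q) = 4/3 - t/3 (k(t, Q) = 2 - (2 + t)/3 = 2 + (-2/3 - t/3) = 4/3 - t/3)
-34388 + (k(-3, 10) + 28)**2 = -34388 + ((4/3 - 1/3*(-3)) + 28)**2 = -34388 + ((4/3 + 1) + 28)**2 = -34388 + (7/3 + 28)**2 = -34388 + (91/3)**2 = -34388 + 8281/9 = -301211/9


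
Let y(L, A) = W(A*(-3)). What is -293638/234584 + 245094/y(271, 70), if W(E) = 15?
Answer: 9581787721/586460 ≈ 16338.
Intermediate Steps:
y(L, A) = 15
-293638/234584 + 245094/y(271, 70) = -293638/234584 + 245094/15 = -293638*1/234584 + 245094*(1/15) = -146819/117292 + 81698/5 = 9581787721/586460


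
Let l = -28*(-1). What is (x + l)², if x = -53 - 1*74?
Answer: 9801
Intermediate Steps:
x = -127 (x = -53 - 74 = -127)
l = 28
(x + l)² = (-127 + 28)² = (-99)² = 9801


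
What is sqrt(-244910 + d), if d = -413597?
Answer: I*sqrt(658507) ≈ 811.48*I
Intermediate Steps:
sqrt(-244910 + d) = sqrt(-244910 - 413597) = sqrt(-658507) = I*sqrt(658507)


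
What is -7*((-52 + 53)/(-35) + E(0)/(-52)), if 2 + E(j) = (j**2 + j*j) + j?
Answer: -9/130 ≈ -0.069231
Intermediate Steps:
E(j) = -2 + j + 2*j**2 (E(j) = -2 + ((j**2 + j*j) + j) = -2 + ((j**2 + j**2) + j) = -2 + (2*j**2 + j) = -2 + (j + 2*j**2) = -2 + j + 2*j**2)
-7*((-52 + 53)/(-35) + E(0)/(-52)) = -7*((-52 + 53)/(-35) + (-2 + 0 + 2*0**2)/(-52)) = -7*(1*(-1/35) + (-2 + 0 + 2*0)*(-1/52)) = -7*(-1/35 + (-2 + 0 + 0)*(-1/52)) = -7*(-1/35 - 2*(-1/52)) = -7*(-1/35 + 1/26) = -7*9/910 = -9/130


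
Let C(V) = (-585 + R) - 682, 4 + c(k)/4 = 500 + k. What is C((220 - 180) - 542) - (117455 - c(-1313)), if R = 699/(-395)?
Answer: -48186749/395 ≈ -1.2199e+5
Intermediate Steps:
c(k) = 1984 + 4*k (c(k) = -16 + 4*(500 + k) = -16 + (2000 + 4*k) = 1984 + 4*k)
R = -699/395 (R = 699*(-1/395) = -699/395 ≈ -1.7696)
C(V) = -501164/395 (C(V) = (-585 - 699/395) - 682 = -231774/395 - 682 = -501164/395)
C((220 - 180) - 542) - (117455 - c(-1313)) = -501164/395 - (117455 - (1984 + 4*(-1313))) = -501164/395 - (117455 - (1984 - 5252)) = -501164/395 - (117455 - 1*(-3268)) = -501164/395 - (117455 + 3268) = -501164/395 - 1*120723 = -501164/395 - 120723 = -48186749/395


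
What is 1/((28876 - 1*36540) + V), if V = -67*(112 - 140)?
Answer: -1/5788 ≈ -0.00017277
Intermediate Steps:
V = 1876 (V = -67*(-28) = 1876)
1/((28876 - 1*36540) + V) = 1/((28876 - 1*36540) + 1876) = 1/((28876 - 36540) + 1876) = 1/(-7664 + 1876) = 1/(-5788) = -1/5788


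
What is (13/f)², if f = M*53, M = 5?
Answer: 169/70225 ≈ 0.0024065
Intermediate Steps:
f = 265 (f = 5*53 = 265)
(13/f)² = (13/265)² = 169/70225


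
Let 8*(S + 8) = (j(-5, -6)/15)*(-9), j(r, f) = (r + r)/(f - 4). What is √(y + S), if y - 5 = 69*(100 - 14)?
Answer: √2372370/20 ≈ 77.012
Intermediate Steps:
j(r, f) = 2*r/(-4 + f) (j(r, f) = (2*r)/(-4 + f) = 2*r/(-4 + f))
y = 5939 (y = 5 + 69*(100 - 14) = 5 + 69*86 = 5 + 5934 = 5939)
S = -323/40 (S = -8 + (((2*(-5)/(-4 - 6))/15)*(-9))/8 = -8 + (((2*(-5)/(-10))/15)*(-9))/8 = -8 + (((2*(-5)*(-⅒))/15)*(-9))/8 = -8 + (((1/15)*1)*(-9))/8 = -8 + ((1/15)*(-9))/8 = -8 + (⅛)*(-⅗) = -8 - 3/40 = -323/40 ≈ -8.0750)
√(y + S) = √(5939 - 323/40) = √(237237/40) = √2372370/20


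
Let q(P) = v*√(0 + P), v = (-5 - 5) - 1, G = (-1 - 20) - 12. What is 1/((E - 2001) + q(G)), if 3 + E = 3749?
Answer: 1745/3049018 + 11*I*√33/3049018 ≈ 0.00057232 + 2.0725e-5*I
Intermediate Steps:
E = 3746 (E = -3 + 3749 = 3746)
G = -33 (G = -21 - 12 = -33)
v = -11 (v = -10 - 1 = -11)
q(P) = -11*√P (q(P) = -11*√(0 + P) = -11*√P)
1/((E - 2001) + q(G)) = 1/((3746 - 2001) - 11*I*√33) = 1/(1745 - 11*I*√33)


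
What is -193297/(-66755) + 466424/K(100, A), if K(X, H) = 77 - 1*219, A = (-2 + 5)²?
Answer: -1196487921/364585 ≈ -3281.8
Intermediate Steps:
A = 9 (A = 3² = 9)
K(X, H) = -142 (K(X, H) = 77 - 219 = -142)
-193297/(-66755) + 466424/K(100, A) = -193297/(-66755) + 466424/(-142) = -193297*(-1/66755) + 466424*(-1/142) = 14869/5135 - 233212/71 = -1196487921/364585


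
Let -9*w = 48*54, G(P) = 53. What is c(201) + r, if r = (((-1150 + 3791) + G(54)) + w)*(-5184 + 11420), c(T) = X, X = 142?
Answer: 15003958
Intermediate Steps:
w = -288 (w = -16*54/3 = -1/9*2592 = -288)
c(T) = 142
r = 15003816 (r = (((-1150 + 3791) + 53) - 288)*(-5184 + 11420) = ((2641 + 53) - 288)*6236 = (2694 - 288)*6236 = 2406*6236 = 15003816)
c(201) + r = 142 + 15003816 = 15003958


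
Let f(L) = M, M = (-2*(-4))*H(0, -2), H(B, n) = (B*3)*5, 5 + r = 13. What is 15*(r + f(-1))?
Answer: 120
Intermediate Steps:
r = 8 (r = -5 + 13 = 8)
H(B, n) = 15*B (H(B, n) = (3*B)*5 = 15*B)
M = 0 (M = (-2*(-4))*(15*0) = 8*0 = 0)
f(L) = 0
15*(r + f(-1)) = 15*(8 + 0) = 15*8 = 120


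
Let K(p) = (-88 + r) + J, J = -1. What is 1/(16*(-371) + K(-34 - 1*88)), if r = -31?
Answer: -1/6056 ≈ -0.00016513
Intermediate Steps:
K(p) = -120 (K(p) = (-88 - 31) - 1 = -119 - 1 = -120)
1/(16*(-371) + K(-34 - 1*88)) = 1/(16*(-371) - 120) = 1/(-5936 - 120) = 1/(-6056) = -1/6056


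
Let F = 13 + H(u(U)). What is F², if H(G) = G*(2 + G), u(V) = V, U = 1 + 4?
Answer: 2304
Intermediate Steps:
U = 5
F = 48 (F = 13 + 5*(2 + 5) = 13 + 5*7 = 13 + 35 = 48)
F² = 48² = 2304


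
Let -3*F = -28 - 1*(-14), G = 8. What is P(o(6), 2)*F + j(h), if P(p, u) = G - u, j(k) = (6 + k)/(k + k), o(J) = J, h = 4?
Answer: 117/4 ≈ 29.250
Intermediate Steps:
F = 14/3 (F = -(-28 - 1*(-14))/3 = -(-28 + 14)/3 = -1/3*(-14) = 14/3 ≈ 4.6667)
j(k) = (6 + k)/(2*k) (j(k) = (6 + k)/((2*k)) = (6 + k)*(1/(2*k)) = (6 + k)/(2*k))
P(p, u) = 8 - u
P(o(6), 2)*F + j(h) = (8 - 1*2)*(14/3) + (1/2)*(6 + 4)/4 = (8 - 2)*(14/3) + (1/2)*(1/4)*10 = 6*(14/3) + 5/4 = 28 + 5/4 = 117/4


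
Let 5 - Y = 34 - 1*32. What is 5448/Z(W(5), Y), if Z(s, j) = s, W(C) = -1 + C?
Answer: 1362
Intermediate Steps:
Y = 3 (Y = 5 - (34 - 1*32) = 5 - (34 - 32) = 5 - 1*2 = 5 - 2 = 3)
5448/Z(W(5), Y) = 5448/(-1 + 5) = 5448/4 = 5448*(1/4) = 1362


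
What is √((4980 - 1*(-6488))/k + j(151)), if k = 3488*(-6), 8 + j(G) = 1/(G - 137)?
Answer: I*√710608605/9156 ≈ 2.9114*I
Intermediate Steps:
j(G) = -8 + 1/(-137 + G) (j(G) = -8 + 1/(G - 137) = -8 + 1/(-137 + G))
k = -20928
√((4980 - 1*(-6488))/k + j(151)) = √((4980 - 1*(-6488))/(-20928) + (1097 - 8*151)/(-137 + 151)) = √((4980 + 6488)*(-1/20928) + (1097 - 1208)/14) = √(11468*(-1/20928) + (1/14)*(-111)) = √(-2867/5232 - 111/14) = √(-310445/36624) = I*√710608605/9156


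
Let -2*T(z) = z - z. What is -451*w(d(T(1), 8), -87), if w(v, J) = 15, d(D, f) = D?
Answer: -6765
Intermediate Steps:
T(z) = 0 (T(z) = -(z - z)/2 = -½*0 = 0)
-451*w(d(T(1), 8), -87) = -451*15 = -6765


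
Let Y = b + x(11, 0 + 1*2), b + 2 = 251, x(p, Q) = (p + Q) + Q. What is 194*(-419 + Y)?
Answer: -30070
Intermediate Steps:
x(p, Q) = p + 2*Q (x(p, Q) = (Q + p) + Q = p + 2*Q)
b = 249 (b = -2 + 251 = 249)
Y = 264 (Y = 249 + (11 + 2*(0 + 1*2)) = 249 + (11 + 2*(0 + 2)) = 249 + (11 + 2*2) = 249 + (11 + 4) = 249 + 15 = 264)
194*(-419 + Y) = 194*(-419 + 264) = 194*(-155) = -30070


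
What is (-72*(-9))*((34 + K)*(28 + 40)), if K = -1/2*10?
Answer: 1277856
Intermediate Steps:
K = -5 (K = -1*½*10 = -½*10 = -5)
(-72*(-9))*((34 + K)*(28 + 40)) = (-72*(-9))*((34 - 5)*(28 + 40)) = 648*(29*68) = 648*1972 = 1277856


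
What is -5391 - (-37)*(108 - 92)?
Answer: -4799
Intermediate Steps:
-5391 - (-37)*(108 - 92) = -5391 - (-37)*16 = -5391 - 1*(-592) = -5391 + 592 = -4799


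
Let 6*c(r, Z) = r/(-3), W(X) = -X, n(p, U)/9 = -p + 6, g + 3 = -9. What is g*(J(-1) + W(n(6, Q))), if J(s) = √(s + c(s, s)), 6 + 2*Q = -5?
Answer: -2*I*√34 ≈ -11.662*I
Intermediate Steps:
Q = -11/2 (Q = -3 + (½)*(-5) = -3 - 5/2 = -11/2 ≈ -5.5000)
g = -12 (g = -3 - 9 = -12)
n(p, U) = 54 - 9*p (n(p, U) = 9*(-p + 6) = 9*(6 - p) = 54 - 9*p)
c(r, Z) = -r/18 (c(r, Z) = (r/(-3))/6 = (r*(-⅓))/6 = (-r/3)/6 = -r/18)
J(s) = √34*√s/6 (J(s) = √(s - s/18) = √(17*s/18) = √34*√s/6)
g*(J(-1) + W(n(6, Q))) = -12*(√34*√(-1)/6 - (54 - 9*6)) = -12*(√34*I/6 - (54 - 54)) = -12*(I*√34/6 - 1*0) = -12*(I*√34/6 + 0) = -2*I*√34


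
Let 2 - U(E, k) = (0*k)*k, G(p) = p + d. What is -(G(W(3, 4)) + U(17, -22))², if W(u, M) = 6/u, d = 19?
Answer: -529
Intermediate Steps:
G(p) = 19 + p (G(p) = p + 19 = 19 + p)
U(E, k) = 2 (U(E, k) = 2 - 0*k*k = 2 - 0*k = 2 - 1*0 = 2 + 0 = 2)
-(G(W(3, 4)) + U(17, -22))² = -((19 + 6/3) + 2)² = -((19 + 6*(⅓)) + 2)² = -((19 + 2) + 2)² = -(21 + 2)² = -1*23² = -1*529 = -529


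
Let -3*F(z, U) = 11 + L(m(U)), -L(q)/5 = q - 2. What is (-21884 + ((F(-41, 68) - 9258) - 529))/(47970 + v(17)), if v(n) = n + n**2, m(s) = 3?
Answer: -31673/48276 ≈ -0.65608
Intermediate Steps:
L(q) = 10 - 5*q (L(q) = -5*(q - 2) = -5*(-2 + q) = 10 - 5*q)
F(z, U) = -2 (F(z, U) = -(11 + (10 - 5*3))/3 = -(11 + (10 - 15))/3 = -(11 - 5)/3 = -1/3*6 = -2)
(-21884 + ((F(-41, 68) - 9258) - 529))/(47970 + v(17)) = (-21884 + ((-2 - 9258) - 529))/(47970 + 17*(1 + 17)) = (-21884 + (-9260 - 529))/(47970 + 17*18) = (-21884 - 9789)/(47970 + 306) = -31673/48276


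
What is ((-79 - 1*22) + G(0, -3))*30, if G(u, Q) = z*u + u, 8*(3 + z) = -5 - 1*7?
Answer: -3030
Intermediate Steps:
z = -9/2 (z = -3 + (-5 - 1*7)/8 = -3 + (-5 - 7)/8 = -3 + (1/8)*(-12) = -3 - 3/2 = -9/2 ≈ -4.5000)
G(u, Q) = -7*u/2 (G(u, Q) = -9*u/2 + u = -7*u/2)
((-79 - 1*22) + G(0, -3))*30 = ((-79 - 1*22) - 7/2*0)*30 = ((-79 - 22) + 0)*30 = (-101 + 0)*30 = -101*30 = -3030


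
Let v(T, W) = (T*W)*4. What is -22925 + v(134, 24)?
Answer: -10061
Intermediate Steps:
v(T, W) = 4*T*W
-22925 + v(134, 24) = -22925 + 4*134*24 = -22925 + 12864 = -10061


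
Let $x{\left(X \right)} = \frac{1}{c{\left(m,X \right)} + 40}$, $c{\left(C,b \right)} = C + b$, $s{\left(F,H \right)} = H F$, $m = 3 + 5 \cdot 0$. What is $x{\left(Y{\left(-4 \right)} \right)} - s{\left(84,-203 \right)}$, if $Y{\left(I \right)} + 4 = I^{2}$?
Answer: $\frac{937861}{55} \approx 17052.0$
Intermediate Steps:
$Y{\left(I \right)} = -4 + I^{2}$
$m = 3$ ($m = 3 + 0 = 3$)
$s{\left(F,H \right)} = F H$
$x{\left(X \right)} = \frac{1}{43 + X}$ ($x{\left(X \right)} = \frac{1}{\left(3 + X\right) + 40} = \frac{1}{43 + X}$)
$x{\left(Y{\left(-4 \right)} \right)} - s{\left(84,-203 \right)} = \frac{1}{43 - \left(4 - \left(-4\right)^{2}\right)} - 84 \left(-203\right) = \frac{1}{43 + \left(-4 + 16\right)} - -17052 = \frac{1}{43 + 12} + 17052 = \frac{1}{55} + 17052 = \frac{937861}{55}$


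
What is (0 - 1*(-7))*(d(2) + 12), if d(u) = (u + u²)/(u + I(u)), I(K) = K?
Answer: 189/2 ≈ 94.500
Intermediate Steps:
d(u) = (u + u²)/(2*u) (d(u) = (u + u²)/(u + u) = (u + u²)/((2*u)) = (u + u²)*(1/(2*u)) = (u + u²)/(2*u))
(0 - 1*(-7))*(d(2) + 12) = (0 - 1*(-7))*((½ + (½)*2) + 12) = (0 + 7)*((½ + 1) + 12) = 7*(3/2 + 12) = 7*(27/2) = 189/2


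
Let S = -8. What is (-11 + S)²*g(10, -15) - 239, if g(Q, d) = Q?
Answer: 3371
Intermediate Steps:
(-11 + S)²*g(10, -15) - 239 = (-11 - 8)²*10 - 239 = (-19)²*10 - 239 = 361*10 - 239 = 3610 - 239 = 3371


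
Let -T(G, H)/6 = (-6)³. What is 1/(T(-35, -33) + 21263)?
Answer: 1/22559 ≈ 4.4328e-5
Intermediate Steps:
T(G, H) = 1296 (T(G, H) = -6*(-6)³ = -6*(-216) = 1296)
1/(T(-35, -33) + 21263) = 1/(1296 + 21263) = 1/22559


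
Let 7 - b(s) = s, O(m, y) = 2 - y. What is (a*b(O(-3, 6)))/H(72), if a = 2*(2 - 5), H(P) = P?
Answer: -11/12 ≈ -0.91667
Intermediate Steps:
b(s) = 7 - s
a = -6 (a = 2*(-3) = -6)
(a*b(O(-3, 6)))/H(72) = -6*(7 - (2 - 1*6))/72 = -6*(7 - (2 - 6))*(1/72) = -6*(7 - 1*(-4))*(1/72) = -6*(7 + 4)*(1/72) = -6*11*(1/72) = -66*1/72 = -11/12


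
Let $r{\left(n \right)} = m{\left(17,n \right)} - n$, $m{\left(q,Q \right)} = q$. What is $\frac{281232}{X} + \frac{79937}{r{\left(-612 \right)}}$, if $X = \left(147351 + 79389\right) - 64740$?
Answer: $\frac{10128618}{78625} \approx 128.82$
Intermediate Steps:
$X = 162000$ ($X = 226740 - 64740 = 162000$)
$r{\left(n \right)} = 17 - n$
$\frac{281232}{X} + \frac{79937}{r{\left(-612 \right)}} = \frac{281232}{162000} + \frac{79937}{17 - -612} = 281232 \cdot \frac{1}{162000} + \frac{79937}{17 + 612} = \frac{217}{125} + \frac{79937}{629} = \frac{10128618}{78625}$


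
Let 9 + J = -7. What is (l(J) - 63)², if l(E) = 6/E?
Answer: 257049/64 ≈ 4016.4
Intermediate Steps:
J = -16 (J = -9 - 7 = -16)
(l(J) - 63)² = (6/(-16) - 63)² = (6*(-1/16) - 63)² = (-3/8 - 63)² = (-507/8)² = 257049/64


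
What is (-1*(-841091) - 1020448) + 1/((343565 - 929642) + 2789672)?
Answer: -395230188414/2203595 ≈ -1.7936e+5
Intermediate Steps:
(-1*(-841091) - 1020448) + 1/((343565 - 929642) + 2789672) = (841091 - 1020448) + 1/(-586077 + 2789672) = -179357 + 1/2203595 = -395230188414/2203595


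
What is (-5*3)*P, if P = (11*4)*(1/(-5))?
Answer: 132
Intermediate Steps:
P = -44/5 (P = 44*(1*(-1/5)) = 44*(-1/5) = -44/5 ≈ -8.8000)
(-5*3)*P = -5*3*(-44/5) = -15*(-44/5) = 132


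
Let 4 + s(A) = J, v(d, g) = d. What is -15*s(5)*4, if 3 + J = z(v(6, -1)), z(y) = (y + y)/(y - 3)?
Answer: 180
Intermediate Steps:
z(y) = 2*y/(-3 + y) (z(y) = (2*y)/(-3 + y) = 2*y/(-3 + y))
J = 1 (J = -3 + 2*6/(-3 + 6) = -3 + 2*6/3 = -3 + 2*6*(⅓) = -3 + 4 = 1)
s(A) = -3 (s(A) = -4 + 1 = -3)
-15*s(5)*4 = -15*(-3)*4 = 45*4 = 180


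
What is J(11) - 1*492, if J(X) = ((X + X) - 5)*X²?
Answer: 1565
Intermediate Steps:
J(X) = X²*(-5 + 2*X) (J(X) = (2*X - 5)*X² = (-5 + 2*X)*X² = X²*(-5 + 2*X))
J(11) - 1*492 = 11²*(-5 + 2*11) - 1*492 = 121*(-5 + 22) - 492 = 121*17 - 492 = 2057 - 492 = 1565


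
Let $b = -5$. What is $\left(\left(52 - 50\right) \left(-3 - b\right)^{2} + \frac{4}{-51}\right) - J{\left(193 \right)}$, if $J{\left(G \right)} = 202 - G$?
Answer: $- \frac{55}{51} \approx -1.0784$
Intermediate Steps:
$\left(\left(52 - 50\right) \left(-3 - b\right)^{2} + \frac{4}{-51}\right) - J{\left(193 \right)} = \left(\left(52 - 50\right) \left(-3 - -5\right)^{2} + \frac{4}{-51}\right) - \left(202 - 193\right) = \left(\left(52 - 50\right) \left(-3 + 5\right)^{2} + 4 \left(- \frac{1}{51}\right)\right) - \left(202 - 193\right) = \left(2 \cdot 2^{2} - \frac{4}{51}\right) - 9 = \left(2 \cdot 4 - \frac{4}{51}\right) - 9 = \left(8 - \frac{4}{51}\right) - 9 = \frac{404}{51} - 9 = - \frac{55}{51}$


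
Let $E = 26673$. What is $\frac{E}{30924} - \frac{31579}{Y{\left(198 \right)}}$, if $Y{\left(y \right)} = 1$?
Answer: $- \frac{325507441}{10308} \approx -31578.0$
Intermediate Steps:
$\frac{E}{30924} - \frac{31579}{Y{\left(198 \right)}} = \frac{26673}{30924} - \frac{31579}{1} = 26673 \cdot \frac{1}{30924} - 31579 = \frac{8891}{10308} - 31579 = - \frac{325507441}{10308}$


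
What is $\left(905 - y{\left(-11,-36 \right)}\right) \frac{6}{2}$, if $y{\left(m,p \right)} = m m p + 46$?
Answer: $15645$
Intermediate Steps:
$y{\left(m,p \right)} = 46 + p m^{2}$ ($y{\left(m,p \right)} = m^{2} p + 46 = p m^{2} + 46 = 46 + p m^{2}$)
$\left(905 - y{\left(-11,-36 \right)}\right) \frac{6}{2} = \left(905 - \left(46 - 36 \left(-11\right)^{2}\right)\right) \frac{6}{2} = \left(905 - \left(46 - 4356\right)\right) 6 \cdot \frac{1}{2} = \left(905 - \left(46 - 4356\right)\right) 3 = \left(905 - -4310\right) 3 = \left(905 + 4310\right) 3 = 5215 \cdot 3 = 15645$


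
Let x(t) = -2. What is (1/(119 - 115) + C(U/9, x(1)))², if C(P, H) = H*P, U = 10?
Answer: 5041/1296 ≈ 3.8897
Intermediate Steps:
(1/(119 - 115) + C(U/9, x(1)))² = (1/(119 - 115) - 20/9)² = (1/4 - 20/9)² = (¼ - 2*10/9)² = (¼ - 20/9)² = (-71/36)² = 5041/1296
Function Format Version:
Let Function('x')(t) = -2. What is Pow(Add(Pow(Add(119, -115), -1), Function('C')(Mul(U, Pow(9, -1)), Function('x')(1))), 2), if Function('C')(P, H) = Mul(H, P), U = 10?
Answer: Rational(5041, 1296) ≈ 3.8897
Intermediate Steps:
Pow(Add(Pow(Add(119, -115), -1), Function('C')(Mul(U, Pow(9, -1)), Function('x')(1))), 2) = Pow(Add(Pow(Add(119, -115), -1), Mul(-2, Mul(10, Pow(9, -1)))), 2) = Pow(Add(Pow(4, -1), Mul(-2, Mul(10, Rational(1, 9)))), 2) = Pow(Add(Rational(1, 4), Mul(-2, Rational(10, 9))), 2) = Pow(Add(Rational(1, 4), Rational(-20, 9)), 2) = Pow(Rational(-71, 36), 2) = Rational(5041, 1296)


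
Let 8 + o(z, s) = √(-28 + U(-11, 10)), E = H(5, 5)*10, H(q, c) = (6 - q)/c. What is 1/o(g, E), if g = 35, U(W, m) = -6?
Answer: -4/49 - I*√34/98 ≈ -0.081633 - 0.0595*I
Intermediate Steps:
H(q, c) = (6 - q)/c
E = 2 (E = ((6 - 1*5)/5)*10 = ((6 - 5)/5)*10 = ((⅕)*1)*10 = (⅕)*10 = 2)
o(z, s) = -8 + I*√34 (o(z, s) = -8 + √(-28 - 6) = -8 + √(-34) = -8 + I*√34)
1/o(g, E) = 1/(-8 + I*√34)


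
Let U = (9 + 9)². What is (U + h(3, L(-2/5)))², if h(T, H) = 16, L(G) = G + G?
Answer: 115600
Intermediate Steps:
L(G) = 2*G
U = 324 (U = 18² = 324)
(U + h(3, L(-2/5)))² = (324 + 16)² = 340² = 115600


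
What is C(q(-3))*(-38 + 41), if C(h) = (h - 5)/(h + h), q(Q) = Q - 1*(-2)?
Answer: 9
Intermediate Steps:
q(Q) = 2 + Q (q(Q) = Q + 2 = 2 + Q)
C(h) = (-5 + h)/(2*h) (C(h) = (-5 + h)/((2*h)) = (-5 + h)*(1/(2*h)) = (-5 + h)/(2*h))
C(q(-3))*(-38 + 41) = ((-5 + (2 - 3))/(2*(2 - 3)))*(-38 + 41) = ((½)*(-5 - 1)/(-1))*3 = ((½)*(-1)*(-6))*3 = 3*3 = 9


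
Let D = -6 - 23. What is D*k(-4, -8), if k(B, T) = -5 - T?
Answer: -87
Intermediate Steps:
D = -29
D*k(-4, -8) = -29*(-5 - 1*(-8)) = -29*(-5 + 8) = -29*3 = -87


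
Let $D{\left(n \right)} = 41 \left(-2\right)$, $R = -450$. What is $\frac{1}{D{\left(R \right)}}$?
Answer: $- \frac{1}{82} \approx -0.012195$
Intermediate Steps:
$D{\left(n \right)} = -82$
$\frac{1}{D{\left(R \right)}} = \frac{1}{-82} = - \frac{1}{82}$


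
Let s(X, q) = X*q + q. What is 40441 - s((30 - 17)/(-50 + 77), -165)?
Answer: 366169/9 ≈ 40685.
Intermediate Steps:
s(X, q) = q + X*q
40441 - s((30 - 17)/(-50 + 77), -165) = 40441 - (-165)*(1 + (30 - 17)/(-50 + 77)) = 40441 - (-165)*(1 + 13/27) = 40441 - (-165)*40/27 = 40441 - 1*(-2200/9) = 40441 + 2200/9 = 366169/9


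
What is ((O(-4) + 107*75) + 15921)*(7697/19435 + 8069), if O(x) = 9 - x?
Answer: 289035316216/1495 ≈ 1.9333e+8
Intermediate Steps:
((O(-4) + 107*75) + 15921)*(7697/19435 + 8069) = (((9 - 1*(-4)) + 107*75) + 15921)*(7697/19435 + 8069) = (((9 + 4) + 8025) + 15921)*(7697*(1/19435) + 8069) = ((13 + 8025) + 15921)*(7697/19435 + 8069) = (8038 + 15921)*(156828712/19435) = 23959*(156828712/19435) = 289035316216/1495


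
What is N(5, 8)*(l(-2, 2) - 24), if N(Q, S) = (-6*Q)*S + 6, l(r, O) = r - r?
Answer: 5616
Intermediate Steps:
l(r, O) = 0
N(Q, S) = 6 - 6*Q*S (N(Q, S) = -6*Q*S + 6 = 6 - 6*Q*S)
N(5, 8)*(l(-2, 2) - 24) = (6 - 6*5*8)*(0 - 24) = (6 - 240)*(-24) = -234*(-24) = 5616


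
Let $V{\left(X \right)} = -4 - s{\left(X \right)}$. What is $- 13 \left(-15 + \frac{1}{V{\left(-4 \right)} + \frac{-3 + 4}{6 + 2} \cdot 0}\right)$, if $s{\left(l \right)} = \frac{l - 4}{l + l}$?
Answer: $\frac{988}{5} \approx 197.6$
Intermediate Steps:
$s{\left(l \right)} = \frac{-4 + l}{2 l}$
$V{\left(X \right)} = -4 - \frac{-4 + X}{2 X}$
$- 13 \left(-15 + \frac{1}{V{\left(-4 \right)} + \frac{-3 + 4}{6 + 2} \cdot 0}\right) = - 13 \left(-15 + \frac{1}{\left(- \frac{9}{2} + \frac{2}{-4}\right) + \frac{-3 + 4}{6 + 2} \cdot 0}\right) = - 13 \left(-15 + \frac{1}{\left(- \frac{9}{2} + 2 \left(- \frac{1}{4}\right)\right) + 1 \cdot \frac{1}{8} \cdot 0}\right) = - 13 \left(-15 + \frac{1}{\left(- \frac{9}{2} - \frac{1}{2}\right) + 1 \cdot \frac{1}{8} \cdot 0}\right) = - 13 \left(-15 + \frac{1}{-5 + \frac{1}{8} \cdot 0}\right) = - 13 \left(-15 + \frac{1}{-5 + 0}\right) = - 13 \left(-15 + \frac{1}{-5}\right) = - 13 \left(-15 - \frac{1}{5}\right) = \left(-13\right) \left(- \frac{76}{5}\right) = \frac{988}{5}$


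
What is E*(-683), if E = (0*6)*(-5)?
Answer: 0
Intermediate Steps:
E = 0 (E = 0*(-5) = 0)
E*(-683) = 0*(-683) = 0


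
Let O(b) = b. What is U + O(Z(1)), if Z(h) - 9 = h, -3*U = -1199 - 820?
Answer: 683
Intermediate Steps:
U = 673 (U = -(-1199 - 820)/3 = -⅓*(-2019) = 673)
Z(h) = 9 + h
U + O(Z(1)) = 673 + (9 + 1) = 673 + 10 = 683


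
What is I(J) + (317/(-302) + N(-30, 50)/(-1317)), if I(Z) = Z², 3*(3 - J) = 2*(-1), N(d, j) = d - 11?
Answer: 14826617/1193202 ≈ 12.426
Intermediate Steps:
N(d, j) = -11 + d
J = 11/3 (J = 3 - 2*(-1)/3 = 3 - ⅓*(-2) = 3 + ⅔ = 11/3 ≈ 3.6667)
I(J) + (317/(-302) + N(-30, 50)/(-1317)) = (11/3)² + (317/(-302) + (-11 - 30)/(-1317)) = 121/9 + (317*(-1/302) - 41*(-1/1317)) = 121/9 + (-317/302 + 41/1317) = 121/9 - 405107/397734 = 14826617/1193202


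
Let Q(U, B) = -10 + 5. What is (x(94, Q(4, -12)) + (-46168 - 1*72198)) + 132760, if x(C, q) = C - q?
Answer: 14493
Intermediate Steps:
Q(U, B) = -5
(x(94, Q(4, -12)) + (-46168 - 1*72198)) + 132760 = ((94 - 1*(-5)) + (-46168 - 1*72198)) + 132760 = ((94 + 5) + (-46168 - 72198)) + 132760 = (99 - 118366) + 132760 = -118267 + 132760 = 14493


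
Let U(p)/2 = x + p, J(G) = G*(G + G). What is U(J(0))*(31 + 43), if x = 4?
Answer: 592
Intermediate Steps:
J(G) = 2*G² (J(G) = G*(2*G) = 2*G²)
U(p) = 8 + 2*p (U(p) = 2*(4 + p) = 8 + 2*p)
U(J(0))*(31 + 43) = (8 + 2*(2*0²))*(31 + 43) = (8 + 2*(2*0))*74 = (8 + 2*0)*74 = (8 + 0)*74 = 8*74 = 592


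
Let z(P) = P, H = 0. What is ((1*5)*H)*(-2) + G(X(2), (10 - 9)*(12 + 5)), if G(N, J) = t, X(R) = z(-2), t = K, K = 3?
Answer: 3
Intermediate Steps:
t = 3
X(R) = -2
G(N, J) = 3
((1*5)*H)*(-2) + G(X(2), (10 - 9)*(12 + 5)) = ((1*5)*0)*(-2) + 3 = (5*0)*(-2) + 3 = 0*(-2) + 3 = 0 + 3 = 3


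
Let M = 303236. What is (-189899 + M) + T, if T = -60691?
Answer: 52646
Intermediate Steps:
(-189899 + M) + T = (-189899 + 303236) - 60691 = 113337 - 60691 = 52646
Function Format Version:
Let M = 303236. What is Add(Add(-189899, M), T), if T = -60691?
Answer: 52646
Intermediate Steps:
Add(Add(-189899, M), T) = Add(Add(-189899, 303236), -60691) = Add(113337, -60691) = 52646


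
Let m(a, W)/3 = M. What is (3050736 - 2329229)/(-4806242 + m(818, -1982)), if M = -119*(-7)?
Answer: -721507/4803743 ≈ -0.15020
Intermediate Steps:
M = 833
m(a, W) = 2499 (m(a, W) = 3*833 = 2499)
(3050736 - 2329229)/(-4806242 + m(818, -1982)) = (3050736 - 2329229)/(-4806242 + 2499) = 721507/(-4803743) = 721507*(-1/4803743) = -721507/4803743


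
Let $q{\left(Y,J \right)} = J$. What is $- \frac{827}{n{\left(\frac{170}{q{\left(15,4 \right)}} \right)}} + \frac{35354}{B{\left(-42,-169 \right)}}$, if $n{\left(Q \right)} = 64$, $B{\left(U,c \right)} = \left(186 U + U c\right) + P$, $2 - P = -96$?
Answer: $- \frac{31501}{448} \approx -70.315$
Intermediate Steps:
$P = 98$ ($P = 2 - -96 = 2 + 96 = 98$)
$B{\left(U,c \right)} = 98 + 186 U + U c$ ($B{\left(U,c \right)} = \left(186 U + U c\right) + 98 = 98 + 186 U + U c$)
$- \frac{827}{n{\left(\frac{170}{q{\left(15,4 \right)}} \right)}} + \frac{35354}{B{\left(-42,-169 \right)}} = - \frac{827}{64} + \frac{35354}{98 + 186 \left(-42\right) - -7098} = \left(-827\right) \frac{1}{64} + \frac{35354}{98 - 7812 + 7098} = - \frac{827}{64} + \frac{35354}{-616} = - \frac{827}{64} + 35354 \left(- \frac{1}{616}\right) = - \frac{827}{64} - \frac{1607}{28} = - \frac{31501}{448}$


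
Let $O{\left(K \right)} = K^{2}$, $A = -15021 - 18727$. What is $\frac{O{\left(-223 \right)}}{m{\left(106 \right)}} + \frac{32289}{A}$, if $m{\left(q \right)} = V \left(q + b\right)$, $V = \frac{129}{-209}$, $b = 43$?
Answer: $- \frac{351375773897}{648670308} \approx -541.69$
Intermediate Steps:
$V = - \frac{129}{209}$ ($V = 129 \left(- \frac{1}{209}\right) = - \frac{129}{209} \approx -0.61722$)
$m{\left(q \right)} = - \frac{5547}{209} - \frac{129 q}{209}$ ($m{\left(q \right)} = - \frac{129 \left(q + 43\right)}{209} = - \frac{129 \left(43 + q\right)}{209} = - \frac{5547}{209} - \frac{129 q}{209}$)
$A = -33748$
$\frac{O{\left(-223 \right)}}{m{\left(106 \right)}} + \frac{32289}{A} = \frac{\left(-223\right)^{2}}{- \frac{5547}{209} - \frac{13674}{209}} + \frac{32289}{-33748} = \frac{49729}{- \frac{5547}{209} - \frac{13674}{209}} + 32289 \left(- \frac{1}{33748}\right) = \frac{49729}{- \frac{19221}{209}} - \frac{32289}{33748} = 49729 \left(- \frac{209}{19221}\right) - \frac{32289}{33748} = - \frac{10393361}{19221} - \frac{32289}{33748} = - \frac{351375773897}{648670308}$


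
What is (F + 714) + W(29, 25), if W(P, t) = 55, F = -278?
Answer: 491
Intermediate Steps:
(F + 714) + W(29, 25) = (-278 + 714) + 55 = 436 + 55 = 491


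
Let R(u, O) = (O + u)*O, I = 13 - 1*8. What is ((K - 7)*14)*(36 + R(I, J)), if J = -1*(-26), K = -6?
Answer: -153244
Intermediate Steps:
I = 5 (I = 13 - 8 = 5)
J = 26
R(u, O) = O*(O + u)
((K - 7)*14)*(36 + R(I, J)) = ((-6 - 7)*14)*(36 + 26*(26 + 5)) = (-13*14)*(36 + 26*31) = -182*(36 + 806) = -182*842 = -153244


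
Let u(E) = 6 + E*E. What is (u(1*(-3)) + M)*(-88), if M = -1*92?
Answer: 6776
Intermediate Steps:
u(E) = 6 + E²
M = -92
(u(1*(-3)) + M)*(-88) = ((6 + (1*(-3))²) - 92)*(-88) = ((6 + (-3)²) - 92)*(-88) = ((6 + 9) - 92)*(-88) = (15 - 92)*(-88) = -77*(-88) = 6776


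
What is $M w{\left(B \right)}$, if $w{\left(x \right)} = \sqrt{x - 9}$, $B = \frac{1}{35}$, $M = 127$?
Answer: $\frac{127 i \sqrt{10990}}{35} \approx 380.39 i$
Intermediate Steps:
$B = \frac{1}{35} \approx 0.028571$
$w{\left(x \right)} = \sqrt{-9 + x}$
$M w{\left(B \right)} = 127 \sqrt{-9 + \frac{1}{35}} = 127 \sqrt{- \frac{314}{35}} = 127 \frac{i \sqrt{10990}}{35} = \frac{127 i \sqrt{10990}}{35}$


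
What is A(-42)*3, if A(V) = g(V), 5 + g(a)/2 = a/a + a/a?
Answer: -18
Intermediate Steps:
g(a) = -6 (g(a) = -10 + 2*(a/a + a/a) = -10 + 2*(1 + 1) = -10 + 2*2 = -10 + 4 = -6)
A(V) = -6
A(-42)*3 = -6*3 = -18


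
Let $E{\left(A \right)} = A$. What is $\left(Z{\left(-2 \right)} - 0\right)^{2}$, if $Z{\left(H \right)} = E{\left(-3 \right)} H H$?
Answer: $144$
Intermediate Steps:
$Z{\left(H \right)} = - 3 H^{2}$ ($Z{\left(H \right)} = - 3 H H = - 3 H^{2}$)
$\left(Z{\left(-2 \right)} - 0\right)^{2} = \left(- 3 \left(-2\right)^{2} - 0\right)^{2} = \left(\left(-3\right) 4 + 0\right)^{2} = \left(-12 + 0\right)^{2} = \left(-12\right)^{2} = 144$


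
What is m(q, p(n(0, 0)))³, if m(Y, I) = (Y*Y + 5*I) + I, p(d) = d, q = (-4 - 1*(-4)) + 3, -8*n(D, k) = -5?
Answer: 132651/64 ≈ 2072.7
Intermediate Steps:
n(D, k) = 5/8 (n(D, k) = -⅛*(-5) = 5/8)
q = 3 (q = (-4 + 4) + 3 = 0 + 3 = 3)
m(Y, I) = Y² + 6*I (m(Y, I) = (Y² + 5*I) + I = Y² + 6*I)
m(q, p(n(0, 0)))³ = (3² + 6*(5/8))³ = (9 + 15/4)³ = (51/4)³ = 132651/64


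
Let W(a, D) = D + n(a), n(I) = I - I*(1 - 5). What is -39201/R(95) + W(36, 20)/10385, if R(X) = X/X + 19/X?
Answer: -135700715/4154 ≈ -32667.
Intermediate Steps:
R(X) = 1 + 19/X
n(I) = 5*I (n(I) = I - I*(-4) = I - (-4)*I = I + 4*I = 5*I)
W(a, D) = D + 5*a
-39201/R(95) + W(36, 20)/10385 = -39201*95/(19 + 95) + (20 + 5*36)/10385 = -39201/((1/95)*114) + (20 + 180)*(1/10385) = -39201/6/5 + 200*(1/10385) = -39201*⅚ + 40/2077 = -65335/2 + 40/2077 = -135700715/4154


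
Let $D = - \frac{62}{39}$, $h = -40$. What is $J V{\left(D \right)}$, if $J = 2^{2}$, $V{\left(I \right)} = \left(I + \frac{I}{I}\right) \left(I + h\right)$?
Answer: $\frac{149224}{1521} \approx 98.109$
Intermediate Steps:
$D = - \frac{62}{39}$ ($D = \left(-62\right) \frac{1}{39} = - \frac{62}{39} \approx -1.5897$)
$V{\left(I \right)} = \left(1 + I\right) \left(-40 + I\right)$ ($V{\left(I \right)} = \left(I + \frac{I}{I}\right) \left(I - 40\right) = \left(I + 1\right) \left(-40 + I\right) = \left(1 + I\right) \left(-40 + I\right)$)
$J = 4$
$J V{\left(D \right)} = 4 \left(-40 + \left(- \frac{62}{39}\right)^{2} - -62\right) = 4 \left(-40 + \frac{3844}{1521} + 62\right) = 4 \cdot \frac{37306}{1521} = \frac{149224}{1521}$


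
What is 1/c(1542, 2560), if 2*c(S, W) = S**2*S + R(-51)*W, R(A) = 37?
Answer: 1/1833303404 ≈ 5.4546e-10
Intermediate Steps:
c(S, W) = S**3/2 + 37*W/2 (c(S, W) = (S**2*S + 37*W)/2 = (S**3 + 37*W)/2 = S**3/2 + 37*W/2)
1/c(1542, 2560) = 1/((1/2)*1542**3 + (37/2)*2560) = 1/((1/2)*3666512088 + 47360) = 1/(1833256044 + 47360) = 1/1833303404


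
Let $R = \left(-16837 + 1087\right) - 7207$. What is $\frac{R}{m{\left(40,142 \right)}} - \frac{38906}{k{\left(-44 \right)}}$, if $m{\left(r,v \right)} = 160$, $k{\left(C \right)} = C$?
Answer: $\frac{1303713}{1760} \approx 740.75$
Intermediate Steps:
$R = -22957$ ($R = -15750 - 7207 = -22957$)
$\frac{R}{m{\left(40,142 \right)}} - \frac{38906}{k{\left(-44 \right)}} = - \frac{22957}{160} - \frac{38906}{-44} = \left(-22957\right) \frac{1}{160} - - \frac{19453}{22} = - \frac{22957}{160} + \frac{19453}{22} = \frac{1303713}{1760}$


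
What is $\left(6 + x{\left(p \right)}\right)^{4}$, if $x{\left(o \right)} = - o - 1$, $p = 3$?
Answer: $16$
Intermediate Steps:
$x{\left(o \right)} = -1 - o$
$\left(6 + x{\left(p \right)}\right)^{4} = \left(6 - 4\right)^{4} = 2^{4} = 16$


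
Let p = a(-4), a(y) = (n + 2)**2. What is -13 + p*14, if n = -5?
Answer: 113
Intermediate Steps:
a(y) = 9 (a(y) = (-5 + 2)**2 = (-3)**2 = 9)
p = 9
-13 + p*14 = -13 + 9*14 = -13 + 126 = 113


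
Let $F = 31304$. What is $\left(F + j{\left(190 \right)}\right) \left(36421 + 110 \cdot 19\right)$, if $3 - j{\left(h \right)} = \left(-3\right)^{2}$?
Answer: $1205317278$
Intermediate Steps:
$j{\left(h \right)} = -6$ ($j{\left(h \right)} = 3 - \left(-3\right)^{2} = 3 - 9 = -6$)
$\left(F + j{\left(190 \right)}\right) \left(36421 + 110 \cdot 19\right) = \left(31304 - 6\right) \left(36421 + 110 \cdot 19\right) = 31298 \left(36421 + 2090\right) = 31298 \cdot 38511 = 1205317278$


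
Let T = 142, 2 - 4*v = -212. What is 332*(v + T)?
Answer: 64906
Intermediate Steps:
v = 107/2 (v = ½ - ¼*(-212) = ½ + 53 = 107/2 ≈ 53.500)
332*(v + T) = 332*(107/2 + 142) = 332*(391/2) = 64906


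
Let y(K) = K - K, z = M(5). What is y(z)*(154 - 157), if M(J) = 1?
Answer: 0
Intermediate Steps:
z = 1
y(K) = 0
y(z)*(154 - 157) = 0*(154 - 157) = 0*(-3) = 0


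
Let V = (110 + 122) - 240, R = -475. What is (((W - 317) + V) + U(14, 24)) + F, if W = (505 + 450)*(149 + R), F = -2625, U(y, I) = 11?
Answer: -314269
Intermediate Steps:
W = -311330 (W = (505 + 450)*(149 - 475) = 955*(-326) = -311330)
V = -8 (V = 232 - 240 = -8)
(((W - 317) + V) + U(14, 24)) + F = (((-311330 - 317) - 8) + 11) - 2625 = ((-311647 - 8) + 11) - 2625 = (-311655 + 11) - 2625 = -311644 - 2625 = -314269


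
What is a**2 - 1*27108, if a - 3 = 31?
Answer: -25952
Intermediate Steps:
a = 34 (a = 3 + 31 = 34)
a**2 - 1*27108 = 34**2 - 1*27108 = 1156 - 27108 = -25952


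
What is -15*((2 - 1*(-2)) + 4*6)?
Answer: -420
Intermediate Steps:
-15*((2 - 1*(-2)) + 4*6) = -15*((2 + 2) + 24) = -15*(4 + 24) = -15*28 = -420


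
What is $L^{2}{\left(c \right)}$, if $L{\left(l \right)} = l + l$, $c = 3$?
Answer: $36$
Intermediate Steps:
$L{\left(l \right)} = 2 l$
$L^{2}{\left(c \right)} = \left(2 \cdot 3\right)^{2} = 6^{2} = 36$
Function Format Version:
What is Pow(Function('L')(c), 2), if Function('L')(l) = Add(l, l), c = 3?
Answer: 36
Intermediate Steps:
Function('L')(l) = Mul(2, l)
Pow(Function('L')(c), 2) = Pow(Mul(2, 3), 2) = Pow(6, 2) = 36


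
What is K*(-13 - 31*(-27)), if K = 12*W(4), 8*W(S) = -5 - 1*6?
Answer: -13596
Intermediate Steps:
W(S) = -11/8 (W(S) = (-5 - 1*6)/8 = (-5 - 6)/8 = (⅛)*(-11) = -11/8)
K = -33/2 (K = 12*(-11/8) = -33/2 ≈ -16.500)
K*(-13 - 31*(-27)) = -33*(-13 - 31*(-27))/2 = -33*(-13 + 837)/2 = -33/2*824 = -13596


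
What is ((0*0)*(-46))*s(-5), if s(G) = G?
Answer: 0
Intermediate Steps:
((0*0)*(-46))*s(-5) = ((0*0)*(-46))*(-5) = (0*(-46))*(-5) = 0*(-5) = 0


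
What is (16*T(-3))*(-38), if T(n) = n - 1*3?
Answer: 3648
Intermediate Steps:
T(n) = -3 + n (T(n) = n - 3 = -3 + n)
(16*T(-3))*(-38) = (16*(-3 - 3))*(-38) = (16*(-6))*(-38) = -96*(-38) = 3648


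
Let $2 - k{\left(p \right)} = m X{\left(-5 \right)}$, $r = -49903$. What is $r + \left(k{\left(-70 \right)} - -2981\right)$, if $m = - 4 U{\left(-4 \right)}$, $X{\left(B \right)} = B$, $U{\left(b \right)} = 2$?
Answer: $-46960$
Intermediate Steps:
$m = -8$ ($m = \left(-4\right) 2 = -8$)
$k{\left(p \right)} = -38$ ($k{\left(p \right)} = 2 - \left(-8\right) \left(-5\right) = 2 - 40 = -38$)
$r + \left(k{\left(-70 \right)} - -2981\right) = -49903 - -2943 = -49903 + \left(-38 + 2981\right) = -49903 + 2943 = -46960$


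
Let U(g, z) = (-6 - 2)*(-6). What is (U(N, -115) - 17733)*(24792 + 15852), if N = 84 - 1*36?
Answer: -718789140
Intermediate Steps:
N = 48 (N = 84 - 36 = 48)
U(g, z) = 48 (U(g, z) = -8*(-6) = 48)
(U(N, -115) - 17733)*(24792 + 15852) = (48 - 17733)*(24792 + 15852) = -17685*40644 = -718789140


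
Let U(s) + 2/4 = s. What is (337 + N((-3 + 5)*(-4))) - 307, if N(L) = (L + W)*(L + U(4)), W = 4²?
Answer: -6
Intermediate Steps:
U(s) = -½ + s
W = 16
N(L) = (16 + L)*(7/2 + L) (N(L) = (L + 16)*(L + (-½ + 4)) = (16 + L)*(L + 7/2) = (16 + L)*(7/2 + L))
(337 + N((-3 + 5)*(-4))) - 307 = (337 + (56 + ((-3 + 5)*(-4))² + 39*((-3 + 5)*(-4))/2)) - 307 = (337 + (56 + (2*(-4))² + 39*(2*(-4))/2)) - 307 = (337 + (56 + (-8)² + (39/2)*(-8))) - 307 = (337 + (56 + 64 - 156)) - 307 = (337 - 36) - 307 = 301 - 307 = -6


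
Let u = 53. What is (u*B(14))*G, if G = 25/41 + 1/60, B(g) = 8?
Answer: 163346/615 ≈ 265.60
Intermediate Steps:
G = 1541/2460 (G = 25*(1/41) + 1*(1/60) = 25/41 + 1/60 = 1541/2460 ≈ 0.62642)
(u*B(14))*G = (53*8)*(1541/2460) = 424*(1541/2460) = 163346/615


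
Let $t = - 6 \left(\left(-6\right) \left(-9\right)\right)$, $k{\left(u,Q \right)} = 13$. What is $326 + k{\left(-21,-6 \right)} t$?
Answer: $-3886$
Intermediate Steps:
$t = -324$ ($t = \left(-6\right) 54 = -324$)
$326 + k{\left(-21,-6 \right)} t = 326 + 13 \left(-324\right) = 326 - 4212 = -3886$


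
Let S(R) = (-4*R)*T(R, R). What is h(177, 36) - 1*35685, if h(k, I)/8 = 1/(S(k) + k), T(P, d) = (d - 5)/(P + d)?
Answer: -5959403/167 ≈ -35685.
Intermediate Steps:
T(P, d) = (-5 + d)/(P + d)
S(R) = 10 - 2*R (S(R) = (-4*R)*((-5 + R)/(R + R)) = (-4*R)*((-5 + R)/((2*R))) = (-4*R)*((1/(2*R))*(-5 + R)) = (-4*R)*((-5 + R)/(2*R)) = 10 - 2*R)
h(k, I) = 8/(10 - k) (h(k, I) = 8/((10 - 2*k) + k) = 8/(10 - k))
h(177, 36) - 1*35685 = -8/(-10 + 177) - 1*35685 = -8/167 - 35685 = -5959403/167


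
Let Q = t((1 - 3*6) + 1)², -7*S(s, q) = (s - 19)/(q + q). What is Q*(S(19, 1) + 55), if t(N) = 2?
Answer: 220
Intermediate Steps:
S(s, q) = -(-19 + s)/(14*q) (S(s, q) = -(s - 19)/(7*(q + q)) = -(-19 + s)/(7*(2*q)) = -(-19 + s)*1/(2*q)/7 = -(-19 + s)/(14*q))
Q = 4 (Q = 2² = 4)
Q*(S(19, 1) + 55) = 4*((1/14)*(19 - 1*19)/1 + 55) = 4*((1/14)*1*(19 - 19) + 55) = 4*((1/14)*1*0 + 55) = 4*(0 + 55) = 4*55 = 220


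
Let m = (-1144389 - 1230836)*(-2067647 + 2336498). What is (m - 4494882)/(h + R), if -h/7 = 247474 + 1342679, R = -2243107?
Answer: 638586111357/13374178 ≈ 47748.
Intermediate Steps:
h = -11131071 (h = -7*(247474 + 1342679) = -7*1590153 = -11131071)
m = -638581616475 (m = -2375225*268851 = -638581616475)
(m - 4494882)/(h + R) = (-638581616475 - 4494882)/(-11131071 - 2243107) = -638586111357/(-13374178) = -638586111357*(-1/13374178) = 638586111357/13374178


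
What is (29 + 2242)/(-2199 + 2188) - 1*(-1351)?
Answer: 12590/11 ≈ 1144.5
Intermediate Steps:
(29 + 2242)/(-2199 + 2188) - 1*(-1351) = 2271/(-11) + 1351 = 2271*(-1/11) + 1351 = -2271/11 + 1351 = 12590/11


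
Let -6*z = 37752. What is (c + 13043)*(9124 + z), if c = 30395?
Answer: 123016416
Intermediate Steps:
z = -6292 (z = -⅙*37752 = -6292)
(c + 13043)*(9124 + z) = (30395 + 13043)*(9124 - 6292) = 43438*2832 = 123016416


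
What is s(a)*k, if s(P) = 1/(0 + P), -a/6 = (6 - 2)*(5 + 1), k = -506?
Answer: 253/72 ≈ 3.5139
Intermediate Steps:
a = -144 (a = -6*(6 - 2)*(5 + 1) = -24*6 = -6*24 = -144)
s(P) = 1/P
s(a)*k = -506/(-144) = -1/144*(-506) = 253/72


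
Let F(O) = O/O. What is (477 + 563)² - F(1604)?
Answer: 1081599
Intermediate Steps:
F(O) = 1
(477 + 563)² - F(1604) = (477 + 563)² - 1*1 = 1040² - 1 = 1081600 - 1 = 1081599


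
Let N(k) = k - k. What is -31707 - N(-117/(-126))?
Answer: -31707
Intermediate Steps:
N(k) = 0
-31707 - N(-117/(-126)) = -31707 - 1*0 = -31707 + 0 = -31707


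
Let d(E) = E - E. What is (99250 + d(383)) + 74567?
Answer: 173817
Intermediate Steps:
d(E) = 0
(99250 + d(383)) + 74567 = (99250 + 0) + 74567 = 99250 + 74567 = 173817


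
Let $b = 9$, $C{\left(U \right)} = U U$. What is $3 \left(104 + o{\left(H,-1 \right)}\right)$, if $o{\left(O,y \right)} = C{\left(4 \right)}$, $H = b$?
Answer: $360$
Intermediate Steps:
$C{\left(U \right)} = U^{2}$
$H = 9$
$o{\left(O,y \right)} = 16$ ($o{\left(O,y \right)} = 4^{2} = 16$)
$3 \left(104 + o{\left(H,-1 \right)}\right) = 3 \left(104 + 16\right) = 3 \cdot 120 = 360$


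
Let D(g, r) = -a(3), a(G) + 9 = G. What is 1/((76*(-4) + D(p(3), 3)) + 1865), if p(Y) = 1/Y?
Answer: 1/1567 ≈ 0.00063816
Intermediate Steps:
a(G) = -9 + G
D(g, r) = 6 (D(g, r) = -(-9 + 3) = -1*(-6) = 6)
1/((76*(-4) + D(p(3), 3)) + 1865) = 1/((76*(-4) + 6) + 1865) = 1/((-304 + 6) + 1865) = 1/(-298 + 1865) = 1/1567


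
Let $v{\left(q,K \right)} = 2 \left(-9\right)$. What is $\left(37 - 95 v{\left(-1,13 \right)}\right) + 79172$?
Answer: $80919$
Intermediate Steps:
$v{\left(q,K \right)} = -18$
$\left(37 - 95 v{\left(-1,13 \right)}\right) + 79172 = \left(37 - -1710\right) + 79172 = \left(37 + 1710\right) + 79172 = 1747 + 79172 = 80919$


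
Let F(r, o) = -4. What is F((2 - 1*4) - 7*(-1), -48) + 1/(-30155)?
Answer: -120621/30155 ≈ -4.0000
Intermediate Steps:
F((2 - 1*4) - 7*(-1), -48) + 1/(-30155) = -4 + 1/(-30155) = -4 - 1/30155 = -120621/30155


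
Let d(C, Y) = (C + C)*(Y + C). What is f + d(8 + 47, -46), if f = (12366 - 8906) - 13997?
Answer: -9547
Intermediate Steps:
f = -10537 (f = 3460 - 13997 = -10537)
d(C, Y) = 2*C*(C + Y) (d(C, Y) = (2*C)*(C + Y) = 2*C*(C + Y))
f + d(8 + 47, -46) = -10537 + 2*(8 + 47)*((8 + 47) - 46) = -10537 + 2*55*(55 - 46) = -10537 + 2*55*9 = -10537 + 990 = -9547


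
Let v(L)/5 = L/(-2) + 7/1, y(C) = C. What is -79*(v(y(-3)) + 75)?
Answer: -18565/2 ≈ -9282.5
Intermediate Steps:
v(L) = 35 - 5*L/2 (v(L) = 5*(L/(-2) + 7/1) = 5*(L*(-½) + 7*1) = 5*(-L/2 + 7) = 5*(7 - L/2) = 35 - 5*L/2)
-79*(v(y(-3)) + 75) = -79*((35 - 5/2*(-3)) + 75) = -79*((35 + 15/2) + 75) = -79*(85/2 + 75) = -79*235/2 = -18565/2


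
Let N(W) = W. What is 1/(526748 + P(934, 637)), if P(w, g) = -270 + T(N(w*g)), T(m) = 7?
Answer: 1/526485 ≈ 1.8994e-6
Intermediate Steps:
P(w, g) = -263 (P(w, g) = -270 + 7 = -263)
1/(526748 + P(934, 637)) = 1/(526748 - 263) = 1/526485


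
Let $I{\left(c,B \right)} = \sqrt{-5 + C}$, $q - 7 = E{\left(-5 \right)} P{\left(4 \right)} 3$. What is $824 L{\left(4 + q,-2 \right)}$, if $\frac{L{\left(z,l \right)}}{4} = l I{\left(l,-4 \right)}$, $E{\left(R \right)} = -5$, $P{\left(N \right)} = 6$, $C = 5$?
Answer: $0$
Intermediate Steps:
$q = -83$ ($q = 7 - 5 \cdot 6 \cdot 3 = 7 - 90 = -83$)
$I{\left(c,B \right)} = 0$ ($I{\left(c,B \right)} = \sqrt{-5 + 5} = \sqrt{0} = 0$)
$L{\left(z,l \right)} = 0$ ($L{\left(z,l \right)} = 4 l 0 = 4 \cdot 0 = 0$)
$824 L{\left(4 + q,-2 \right)} = 824 \cdot 0 = 0$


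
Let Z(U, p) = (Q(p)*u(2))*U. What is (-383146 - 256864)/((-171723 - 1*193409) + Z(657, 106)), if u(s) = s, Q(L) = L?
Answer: 45715/16132 ≈ 2.8338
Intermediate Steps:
Z(U, p) = 2*U*p (Z(U, p) = (p*2)*U = (2*p)*U = 2*U*p)
(-383146 - 256864)/((-171723 - 1*193409) + Z(657, 106)) = (-383146 - 256864)/((-171723 - 1*193409) + 2*657*106) = -640010/((-171723 - 193409) + 139284) = -640010/(-365132 + 139284) = -640010/(-225848) = -640010*(-1/225848) = 45715/16132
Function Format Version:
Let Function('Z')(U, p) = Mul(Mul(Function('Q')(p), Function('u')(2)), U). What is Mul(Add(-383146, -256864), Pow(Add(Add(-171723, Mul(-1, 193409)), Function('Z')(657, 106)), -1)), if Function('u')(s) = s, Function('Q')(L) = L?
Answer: Rational(45715, 16132) ≈ 2.8338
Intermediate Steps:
Function('Z')(U, p) = Mul(2, U, p) (Function('Z')(U, p) = Mul(Mul(p, 2), U) = Mul(Mul(2, p), U) = Mul(2, U, p))
Mul(Add(-383146, -256864), Pow(Add(Add(-171723, Mul(-1, 193409)), Function('Z')(657, 106)), -1)) = Mul(Add(-383146, -256864), Pow(Add(Add(-171723, Mul(-1, 193409)), Mul(2, 657, 106)), -1)) = Mul(-640010, Pow(Add(Add(-171723, -193409), 139284), -1)) = Mul(-640010, Pow(Add(-365132, 139284), -1)) = Mul(-640010, Pow(-225848, -1)) = Mul(-640010, Rational(-1, 225848)) = Rational(45715, 16132)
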